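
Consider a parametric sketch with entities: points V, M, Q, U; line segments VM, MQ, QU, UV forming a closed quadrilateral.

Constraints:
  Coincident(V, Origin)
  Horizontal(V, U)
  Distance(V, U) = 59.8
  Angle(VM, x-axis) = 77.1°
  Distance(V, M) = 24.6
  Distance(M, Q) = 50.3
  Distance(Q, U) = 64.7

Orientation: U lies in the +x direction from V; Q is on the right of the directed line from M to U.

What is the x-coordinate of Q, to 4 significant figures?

0.5898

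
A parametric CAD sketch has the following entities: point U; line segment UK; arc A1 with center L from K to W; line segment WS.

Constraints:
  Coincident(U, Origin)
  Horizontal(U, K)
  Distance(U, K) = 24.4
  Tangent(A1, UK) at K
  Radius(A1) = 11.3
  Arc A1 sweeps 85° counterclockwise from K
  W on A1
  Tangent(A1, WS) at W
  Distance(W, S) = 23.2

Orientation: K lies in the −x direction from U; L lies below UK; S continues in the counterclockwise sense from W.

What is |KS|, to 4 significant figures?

35.97

On A1, K sits at bearing 90° from L; an 85° counterclockwise sweep puts W at bearing 175°, so W = L + 11.3·(cos 175°, sin 175°) = (-35.66, -10.32). Since A1 is tangent to WS there, LW ⟂ WS, so WS runs along (−sin 175°, cos 175°); with |WS| = 23.2, S = (-37.68, -33.43). Then |KS| = |S − K| = 35.97.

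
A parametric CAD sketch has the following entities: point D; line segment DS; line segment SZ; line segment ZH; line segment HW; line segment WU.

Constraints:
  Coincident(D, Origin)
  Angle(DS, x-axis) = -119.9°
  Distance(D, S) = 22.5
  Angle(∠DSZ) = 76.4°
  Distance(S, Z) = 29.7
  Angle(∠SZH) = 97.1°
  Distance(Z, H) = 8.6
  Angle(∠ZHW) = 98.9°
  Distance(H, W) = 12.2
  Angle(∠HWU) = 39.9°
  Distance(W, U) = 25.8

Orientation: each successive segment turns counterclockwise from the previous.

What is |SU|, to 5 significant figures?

34.812

D is at the origin; DS runs at -119.9° with length 22.5, so S = (-11.216, -19.505). ∠DSZ = 76.4° gives SZ at -16.300° from the x-axis; with |SZ| = 29.7, Z = (17.290, -27.841). ∠SZH = 97.1° gives ZH at 66.600° from the x-axis; with |ZH| = 8.6, H = (20.706, -19.948). ∠ZHW = 98.9° gives HW at 147.70° from the x-axis; with |HW| = 12.2, W = (10.394, -13.429). ∠HWU = 39.9° gives WU at -72.200° from the x-axis; with |WU| = 25.8, U = (18.280, -37.994). Then |SU| = |U − S| = 34.812.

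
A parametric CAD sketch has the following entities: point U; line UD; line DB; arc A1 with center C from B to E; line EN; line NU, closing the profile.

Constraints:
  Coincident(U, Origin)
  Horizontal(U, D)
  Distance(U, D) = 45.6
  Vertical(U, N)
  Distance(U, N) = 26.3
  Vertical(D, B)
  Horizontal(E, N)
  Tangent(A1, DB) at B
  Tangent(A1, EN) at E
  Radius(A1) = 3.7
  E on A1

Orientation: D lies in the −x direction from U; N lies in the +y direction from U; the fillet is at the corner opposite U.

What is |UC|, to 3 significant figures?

47.6

UN is vertical with |UN| = 26.3 and N on the +y side, so N = (0.00, 26.3). The virtual corner opposite U is at (-45.6, 26.3). Tangency of A1 to DB means the radius CB is perpendicular to DB and tangency of A1 to EN means the radius CE is perpendicular to EN, with radius 3.7, so the center C sits 3.7 in from both sides at C = (-41.9, 22.6). Then |UC| = |C − U| = 47.6.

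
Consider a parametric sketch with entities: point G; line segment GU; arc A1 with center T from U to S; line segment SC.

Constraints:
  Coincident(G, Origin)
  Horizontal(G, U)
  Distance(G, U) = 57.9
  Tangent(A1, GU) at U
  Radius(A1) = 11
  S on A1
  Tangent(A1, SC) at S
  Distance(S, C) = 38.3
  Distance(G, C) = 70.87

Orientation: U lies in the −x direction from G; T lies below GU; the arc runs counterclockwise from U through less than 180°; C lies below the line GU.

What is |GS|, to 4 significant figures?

69.55

Checks: G = (0.00, 0.00) ✓; |TS| = 11.00 ✓; ∠(TS, SC) = 90.00° ✓; |SC| = 38.30 ✓; |GC| = 70.87 ✓.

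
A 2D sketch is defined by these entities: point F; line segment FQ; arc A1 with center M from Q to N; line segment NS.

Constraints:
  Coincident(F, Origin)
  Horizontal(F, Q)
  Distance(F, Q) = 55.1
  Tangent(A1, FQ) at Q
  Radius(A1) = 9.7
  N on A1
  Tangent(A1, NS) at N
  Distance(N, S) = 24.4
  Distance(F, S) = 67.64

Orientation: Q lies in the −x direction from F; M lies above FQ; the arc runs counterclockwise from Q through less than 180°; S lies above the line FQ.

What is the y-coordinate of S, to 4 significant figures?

35.86

Checks: |MN| = 9.700 ✓; ∠(MN, NS) = 90.00° ✓; |NS| = 24.40 ✓; |FS| = 67.64 ✓.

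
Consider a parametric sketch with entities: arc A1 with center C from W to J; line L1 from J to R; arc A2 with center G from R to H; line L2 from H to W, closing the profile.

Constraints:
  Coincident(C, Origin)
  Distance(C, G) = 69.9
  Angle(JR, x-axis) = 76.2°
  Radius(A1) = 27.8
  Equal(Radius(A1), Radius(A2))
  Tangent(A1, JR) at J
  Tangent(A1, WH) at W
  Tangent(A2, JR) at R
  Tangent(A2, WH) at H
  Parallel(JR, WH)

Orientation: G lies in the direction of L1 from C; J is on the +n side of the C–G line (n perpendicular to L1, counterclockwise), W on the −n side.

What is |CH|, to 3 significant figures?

75.2

Tangency of A1 to both parallel lines with radius 27.8 puts J and W at C ± 27.8·n: J = (-27.0, 6.63), W = (27.0, -6.63). Equal radii place R and H the same way about G: R = G + 27.8·n = (-10.3, 74.5), H = G − 27.8·n = (43.7, 61.3). Then |CH| = |H − C| = 75.2.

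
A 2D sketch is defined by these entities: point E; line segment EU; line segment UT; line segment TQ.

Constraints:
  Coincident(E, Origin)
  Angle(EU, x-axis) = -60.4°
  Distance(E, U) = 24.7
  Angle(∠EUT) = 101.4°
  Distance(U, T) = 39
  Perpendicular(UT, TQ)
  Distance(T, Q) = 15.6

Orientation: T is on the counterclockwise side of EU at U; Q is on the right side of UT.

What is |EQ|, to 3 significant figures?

59.3

E is at the origin; EU runs at -60.4° with length 24.7, so U = 24.7·(cos -60.4°, sin -60.4°) = (12.2, -21.5). ∠EUT = 101.4°, so UT runs at -60.4° + (180° − 101.4°) = 18.2° from the x-axis; with |UT| = 39.0, T = U + 39.0·(cos 18.2°, sin 18.2°) = (49.2, -9.30). UT ⟂ TQ; with |TQ| = 15.6 on the right of UT, Q = T + 15.6·(0.312, -0.950) = (54.1, -24.1). Then |EQ| = |Q − E| = 59.3.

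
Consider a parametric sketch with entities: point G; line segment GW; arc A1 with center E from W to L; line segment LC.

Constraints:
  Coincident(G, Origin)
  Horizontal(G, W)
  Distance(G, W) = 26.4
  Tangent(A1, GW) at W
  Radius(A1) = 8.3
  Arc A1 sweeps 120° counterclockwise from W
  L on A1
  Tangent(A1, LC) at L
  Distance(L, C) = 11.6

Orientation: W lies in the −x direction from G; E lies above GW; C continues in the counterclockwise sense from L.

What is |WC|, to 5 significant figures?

22.539

On A1, W sits at bearing -90° from E; a 120° counterclockwise sweep puts L at bearing 30°, so L = E + 8.3·(cos 30°, sin 30°) = (-19.212, 12.450). Since A1 is tangent to LC there, EL ⟂ LC, so LC runs along (−sin 30°, cos 30°); with |LC| = 11.6, C = (-25.012, 22.496). Then |WC| = |C − W| = 22.539.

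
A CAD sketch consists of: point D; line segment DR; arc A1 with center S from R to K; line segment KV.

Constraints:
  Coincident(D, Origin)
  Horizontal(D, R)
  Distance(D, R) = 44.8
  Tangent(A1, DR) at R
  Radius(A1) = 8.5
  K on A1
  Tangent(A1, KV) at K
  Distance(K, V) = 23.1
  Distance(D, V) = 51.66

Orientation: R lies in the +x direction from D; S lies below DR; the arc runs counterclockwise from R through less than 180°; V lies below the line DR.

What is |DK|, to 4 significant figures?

37.71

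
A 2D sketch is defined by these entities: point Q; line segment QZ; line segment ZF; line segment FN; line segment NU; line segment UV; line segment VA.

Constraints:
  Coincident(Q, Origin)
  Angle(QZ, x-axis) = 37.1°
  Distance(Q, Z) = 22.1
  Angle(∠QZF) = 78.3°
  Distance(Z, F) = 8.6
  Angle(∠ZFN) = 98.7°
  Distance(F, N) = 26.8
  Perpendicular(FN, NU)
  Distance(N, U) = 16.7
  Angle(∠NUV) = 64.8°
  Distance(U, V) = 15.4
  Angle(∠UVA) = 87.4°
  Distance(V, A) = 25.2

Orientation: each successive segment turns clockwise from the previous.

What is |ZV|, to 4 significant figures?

14.26

Q is at the origin; QZ runs at 37.1° with length 22.1, so Z = (17.63, 13.33). ∠QZF = 78.3° gives ZF at -64.60° from the x-axis; with |ZF| = 8.6, F = (21.32, 5.562). ∠ZFN = 98.7° gives FN at -145.9° from the x-axis; with |FN| = 26.8, N = (-0.8766, -9.463). FN ⟂ NU, so NU runs at 124.1°; with |NU| = 16.7, U = (-10.24, 4.366). ∠NUV = 64.8° gives UV at 8.900° from the x-axis; with |UV| = 15.4, V = (4.975, 6.748). Then |ZV| = |V − Z| = 14.26.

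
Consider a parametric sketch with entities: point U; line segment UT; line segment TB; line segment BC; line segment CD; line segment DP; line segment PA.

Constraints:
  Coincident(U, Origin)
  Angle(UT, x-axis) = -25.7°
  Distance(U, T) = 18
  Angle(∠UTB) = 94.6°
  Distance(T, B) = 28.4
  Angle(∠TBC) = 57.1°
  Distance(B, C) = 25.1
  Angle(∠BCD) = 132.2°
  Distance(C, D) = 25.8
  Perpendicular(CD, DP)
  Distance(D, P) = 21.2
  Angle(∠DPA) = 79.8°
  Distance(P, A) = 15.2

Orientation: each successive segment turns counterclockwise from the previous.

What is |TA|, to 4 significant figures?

4.687

The perpendicularity gives DP at right angles to CD, so DP runs at -39.60°; with |DP| = 21.2, P = (5.363, -17.82). ∠DPA = 79.8° gives PA at 60.60° from the x-axis; with |PA| = 15.2, A = (12.82, -4.574). Then |TA| = |A − T| = 4.687.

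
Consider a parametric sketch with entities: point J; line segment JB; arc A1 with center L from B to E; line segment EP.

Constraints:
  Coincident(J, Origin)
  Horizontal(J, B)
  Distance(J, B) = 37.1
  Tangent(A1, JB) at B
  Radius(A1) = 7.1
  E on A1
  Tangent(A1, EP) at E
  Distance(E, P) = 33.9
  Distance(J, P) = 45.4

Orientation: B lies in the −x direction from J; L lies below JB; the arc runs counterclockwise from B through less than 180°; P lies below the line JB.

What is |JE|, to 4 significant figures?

44.34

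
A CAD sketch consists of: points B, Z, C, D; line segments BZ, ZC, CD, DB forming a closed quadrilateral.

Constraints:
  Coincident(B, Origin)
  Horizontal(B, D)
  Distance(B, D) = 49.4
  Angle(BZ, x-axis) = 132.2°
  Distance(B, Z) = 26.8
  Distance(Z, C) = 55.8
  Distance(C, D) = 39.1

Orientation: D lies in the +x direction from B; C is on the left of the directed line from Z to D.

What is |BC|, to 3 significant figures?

50.7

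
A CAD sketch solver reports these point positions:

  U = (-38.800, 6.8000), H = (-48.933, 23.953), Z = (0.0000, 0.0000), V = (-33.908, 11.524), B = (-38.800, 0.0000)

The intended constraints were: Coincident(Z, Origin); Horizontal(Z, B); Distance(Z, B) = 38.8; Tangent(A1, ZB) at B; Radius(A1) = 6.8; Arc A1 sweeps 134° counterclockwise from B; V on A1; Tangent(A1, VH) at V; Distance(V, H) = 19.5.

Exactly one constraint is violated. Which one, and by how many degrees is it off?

Tangent(A1, VH) at V — off by 6.40°.

Z = (0.00, 0.00) ✓; Z.y = 0.00, B.y = 0.00 ✓; |ZB| = 38.80 ✓; ∠(UB, BZ) = 90.00° ✓; |UB| = 6.800 ✓; bearing(U→V) − bearing(U→B) = 134.0° ✓; |UV| = 6.801 ✓; ∠(UV, VH) = 83.60° ✗; |VH| = 19.50 ✓.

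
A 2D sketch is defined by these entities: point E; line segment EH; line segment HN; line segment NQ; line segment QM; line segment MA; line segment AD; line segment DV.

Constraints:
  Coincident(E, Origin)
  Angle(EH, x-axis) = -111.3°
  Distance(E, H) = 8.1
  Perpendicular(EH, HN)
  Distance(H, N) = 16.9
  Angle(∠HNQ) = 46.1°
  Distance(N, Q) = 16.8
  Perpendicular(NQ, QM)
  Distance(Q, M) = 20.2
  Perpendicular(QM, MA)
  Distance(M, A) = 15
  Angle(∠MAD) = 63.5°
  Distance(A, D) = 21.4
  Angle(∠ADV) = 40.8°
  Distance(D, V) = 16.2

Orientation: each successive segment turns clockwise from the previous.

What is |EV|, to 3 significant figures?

10.4

E is at the origin; EH runs at -111.3° with length 8.1, so H = (-2.94, -7.55). The perpendicularity gives HN at right angles to EH, so HN runs at 159°; with |HN| = 16.9, N = (-18.7, -1.41). ∠HNQ = 46.1° gives NQ at 24.8° from the x-axis; with |NQ| = 16.8, Q = (-3.44, 5.64). The perpendicularity gives QM at right angles to NQ, so QM runs at -65.2°; with |QM| = 20.2, M = (5.04, -12.7). QM is perpendicular to MA, so MA runs at -155°; with |MA| = 15.0, A = (-8.58, -19.0). ∠MAD = 63.5° gives AD at 88.3° from the x-axis; with |AD| = 21.4, D = (-7.95, 2.40). ∠ADV = 40.8° gives DV at -50.9° from the x-axis; with |DV| = 16.2, V = (2.27, -10.2). Then |EV| = |V − E| = 10.4.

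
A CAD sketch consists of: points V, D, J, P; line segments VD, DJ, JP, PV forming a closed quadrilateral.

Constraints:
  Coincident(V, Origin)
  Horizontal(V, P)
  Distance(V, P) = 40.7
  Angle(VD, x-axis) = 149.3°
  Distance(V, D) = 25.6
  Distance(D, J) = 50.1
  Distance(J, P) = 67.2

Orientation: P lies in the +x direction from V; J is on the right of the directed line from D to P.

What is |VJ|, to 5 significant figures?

39.825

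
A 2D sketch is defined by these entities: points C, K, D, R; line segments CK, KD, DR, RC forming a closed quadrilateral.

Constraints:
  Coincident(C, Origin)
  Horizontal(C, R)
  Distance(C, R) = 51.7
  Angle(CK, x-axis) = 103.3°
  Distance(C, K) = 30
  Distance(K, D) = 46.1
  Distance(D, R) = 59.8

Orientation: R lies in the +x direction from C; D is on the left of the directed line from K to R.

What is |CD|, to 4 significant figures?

63.80

C is at the origin; C and R share the same y with |CR| = 51.7 and R in +x, so R = (51.7, 0). CK runs at 103.3° with |CK| = 30.0, so K = (-6.901, 29.20). D is determined by |KD| = 46.1 and |DR| = 59.8 together: it lies at the intersection of circle(K, 46.1) and circle(R, 59.8). With |KR| = 65.47, the foot of the radical line on KR is 21.66 from K and the perpendicular offset is √(46.1² − 21.66²) = 40.70. Taking the left-of-KR solution: D = (30.63, 55.97).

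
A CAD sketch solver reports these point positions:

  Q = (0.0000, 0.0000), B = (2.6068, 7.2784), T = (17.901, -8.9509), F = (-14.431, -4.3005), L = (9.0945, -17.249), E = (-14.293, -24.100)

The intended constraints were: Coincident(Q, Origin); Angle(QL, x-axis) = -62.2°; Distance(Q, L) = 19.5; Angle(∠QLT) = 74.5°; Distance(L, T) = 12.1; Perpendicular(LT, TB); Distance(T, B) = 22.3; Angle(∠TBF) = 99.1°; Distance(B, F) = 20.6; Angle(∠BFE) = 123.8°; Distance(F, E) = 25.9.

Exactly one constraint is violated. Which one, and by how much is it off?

Distance(F, E) = 25.9 — off by 6.10.

Q = (0.00, 0.00) ✓; QL at -62.20° ✓; |QL| = 19.50 ✓; ∠QLT = 74.50° ✓; |LT| = 12.10 ✓; ∠(LT, TB) = 90.00° ✓; |TB| = 22.30 ✓; ∠TBF = 99.10° ✓; |BF| = 20.60 ✓; ∠BFE = 123.8° ✓; |FE| = 19.80 ✗.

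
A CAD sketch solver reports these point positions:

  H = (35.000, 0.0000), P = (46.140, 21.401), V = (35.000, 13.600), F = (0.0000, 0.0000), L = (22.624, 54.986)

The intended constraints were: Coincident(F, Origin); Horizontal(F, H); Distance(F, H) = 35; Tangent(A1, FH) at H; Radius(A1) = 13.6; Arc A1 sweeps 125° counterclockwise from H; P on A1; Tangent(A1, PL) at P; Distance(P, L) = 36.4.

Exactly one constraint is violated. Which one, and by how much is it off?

Distance(P, L) = 36.4 — off by 4.60.

F = (0.00, 0.00) ✓; F.y = 0.00, H.y = 0.00 ✓; |FH| = 35.00 ✓; ∠(VH, HF) = 90.00° ✓; |VH| = 13.60 ✓; bearing(V→P) − bearing(V→H) = 125.0° ✓; |VP| = 13.60 ✓; ∠(VP, PL) = 90.00° ✓; |PL| = 41.00 ✗.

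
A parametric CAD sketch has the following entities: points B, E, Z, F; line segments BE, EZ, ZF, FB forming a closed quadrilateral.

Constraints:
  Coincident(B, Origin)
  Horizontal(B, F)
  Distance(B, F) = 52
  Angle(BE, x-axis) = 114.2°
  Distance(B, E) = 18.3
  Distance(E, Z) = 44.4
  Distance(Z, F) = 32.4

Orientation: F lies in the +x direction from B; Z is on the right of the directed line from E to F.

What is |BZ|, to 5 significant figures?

27.894

B is at the origin; B and F share the same y with |BF| = 52.0 and F in +x, so F = (52.0, 0). BE runs at 114.2° with |BE| = 18.3, so E = (-7.5016, 16.692). Z is determined by |EZ| = 44.4 and |ZF| = 32.4 together: it lies at the intersection of circle(E, 44.4) and circle(F, 32.4). With |EF| = 61.799, the foot of the radical line on EF is 38.356 from E and the perpendicular offset is √(44.4² − 38.356²) = 22.365. Taking the right-of-EF solution: Z = (23.388, -15.202).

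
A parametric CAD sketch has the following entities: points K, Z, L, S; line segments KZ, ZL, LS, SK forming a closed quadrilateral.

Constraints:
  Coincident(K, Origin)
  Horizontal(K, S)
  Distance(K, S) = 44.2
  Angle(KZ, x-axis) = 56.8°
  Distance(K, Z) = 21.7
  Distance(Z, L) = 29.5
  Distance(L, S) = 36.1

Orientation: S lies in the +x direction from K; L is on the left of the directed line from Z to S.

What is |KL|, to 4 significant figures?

50.31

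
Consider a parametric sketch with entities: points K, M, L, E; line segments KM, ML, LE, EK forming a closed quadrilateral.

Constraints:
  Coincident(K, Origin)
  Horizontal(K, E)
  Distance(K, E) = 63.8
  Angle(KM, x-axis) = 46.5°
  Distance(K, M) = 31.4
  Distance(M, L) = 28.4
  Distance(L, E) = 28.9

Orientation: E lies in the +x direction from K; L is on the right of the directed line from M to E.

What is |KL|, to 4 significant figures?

35.06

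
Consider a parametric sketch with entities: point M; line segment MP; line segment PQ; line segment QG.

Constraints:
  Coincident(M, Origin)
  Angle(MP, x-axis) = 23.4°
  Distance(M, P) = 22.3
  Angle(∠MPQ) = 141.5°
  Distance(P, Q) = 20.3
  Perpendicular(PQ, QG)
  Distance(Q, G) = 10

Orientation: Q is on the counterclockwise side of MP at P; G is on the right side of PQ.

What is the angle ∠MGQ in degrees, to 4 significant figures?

57.68°

∠MPQ = 141.5°, so PQ runs at 23.4° + (180° − 141.5°) = 61.90° from the x-axis; with |PQ| = 20.3, Q = P + 20.3·(cos 61.90°, sin 61.90°) = (30.03, 26.76). PQ ⟂ QG; with |QG| = 10.0 on the right of PQ, G = Q + 10.0·(0.8821, -0.4710) = (38.85, 22.05). Then cos ∠MGQ = GM·GQ / (|GM||GQ|), giving 57.68°.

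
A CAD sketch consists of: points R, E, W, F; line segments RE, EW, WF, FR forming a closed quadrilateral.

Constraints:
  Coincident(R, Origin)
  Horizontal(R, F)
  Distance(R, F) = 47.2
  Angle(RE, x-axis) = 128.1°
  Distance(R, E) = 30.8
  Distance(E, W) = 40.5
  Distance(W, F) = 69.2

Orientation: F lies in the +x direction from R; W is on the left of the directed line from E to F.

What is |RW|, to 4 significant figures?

56.20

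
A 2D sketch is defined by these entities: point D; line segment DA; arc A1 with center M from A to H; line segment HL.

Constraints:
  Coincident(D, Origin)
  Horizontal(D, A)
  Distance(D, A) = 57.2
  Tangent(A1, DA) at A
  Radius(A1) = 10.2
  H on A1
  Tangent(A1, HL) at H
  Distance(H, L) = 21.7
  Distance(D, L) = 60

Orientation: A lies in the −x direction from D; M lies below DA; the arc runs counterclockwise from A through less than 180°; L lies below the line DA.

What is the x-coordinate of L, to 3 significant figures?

-50.1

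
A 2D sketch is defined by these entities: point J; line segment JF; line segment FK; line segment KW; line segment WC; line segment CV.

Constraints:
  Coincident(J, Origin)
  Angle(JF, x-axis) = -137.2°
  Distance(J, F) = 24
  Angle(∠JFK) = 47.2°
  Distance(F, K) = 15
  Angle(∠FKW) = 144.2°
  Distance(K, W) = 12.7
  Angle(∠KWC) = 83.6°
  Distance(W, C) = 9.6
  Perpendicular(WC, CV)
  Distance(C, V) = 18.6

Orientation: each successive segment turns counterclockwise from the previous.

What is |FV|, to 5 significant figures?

5.4703

J is at the origin; JF runs at -137.2° with length 24.0, so F = (-17.610, -16.307). ∠JFK = 47.2° gives FK at -4.4000° from the x-axis; with |FK| = 15.0, K = (-2.6537, -17.457). ∠FKW = 144.2° gives KW at 31.400° from the x-axis; with |KW| = 12.7, W = (8.1864, -10.841). ∠KWC = 83.6° gives WC at 127.80° from the x-axis; with |WC| = 9.6, C = (2.3025, -3.2551). WC is perpendicular to CV, so CV runs at -142.20°; with |CV| = 18.6, V = (-12.394, -14.655). Then |FV| = |V − F| = 5.4703.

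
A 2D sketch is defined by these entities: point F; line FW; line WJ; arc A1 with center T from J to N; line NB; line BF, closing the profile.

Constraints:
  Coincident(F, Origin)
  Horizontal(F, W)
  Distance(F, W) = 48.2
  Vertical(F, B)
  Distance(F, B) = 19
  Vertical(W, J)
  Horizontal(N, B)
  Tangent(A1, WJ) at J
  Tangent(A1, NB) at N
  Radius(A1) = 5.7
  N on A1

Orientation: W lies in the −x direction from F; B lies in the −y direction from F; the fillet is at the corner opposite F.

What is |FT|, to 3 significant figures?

44.5

FB is vertical with |FB| = 19.0 and B on the −y side, so B = (0.00, -19.0). The virtual corner opposite F is at (-48.2, -19.0). Since A1 is tangent to WJ there, TJ ⟂ WJ and tangency of A1 to NB means the radius TN is perpendicular to NB, with radius 5.7, so the center T sits 5.7 in from both sides at T = (-42.5, -13.3). Then |FT| = |T − F| = 44.5.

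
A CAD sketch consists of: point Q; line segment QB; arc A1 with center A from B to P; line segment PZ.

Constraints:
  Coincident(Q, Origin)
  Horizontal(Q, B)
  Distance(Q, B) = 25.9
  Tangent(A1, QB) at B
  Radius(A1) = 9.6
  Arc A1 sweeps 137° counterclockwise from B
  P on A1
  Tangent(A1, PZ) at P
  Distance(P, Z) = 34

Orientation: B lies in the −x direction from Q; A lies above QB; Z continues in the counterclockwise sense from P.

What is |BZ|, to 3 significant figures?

43.8

Q is at the origin; QB is horizontal with |QB| = 25.9 and B on the −x side, so B = (-25.9, 0.00). Tangency of A1 to QB means the radius AB is perpendicular to QB, so A = B + (0, 9.6) = (-25.9, 9.60). On A1, B sits at bearing -90° from A; a 137° counterclockwise sweep puts P at bearing 47°, so P = A + 9.6·(cos 47°, sin 47°) = (-19.4, 16.6). The tangent condition forces AP to be normal to PZ, so PZ runs along (−sin 47°, cos 47°); with |PZ| = 34.0, Z = (-44.2, 39.8). Then |BZ| = |Z − B| = 43.8.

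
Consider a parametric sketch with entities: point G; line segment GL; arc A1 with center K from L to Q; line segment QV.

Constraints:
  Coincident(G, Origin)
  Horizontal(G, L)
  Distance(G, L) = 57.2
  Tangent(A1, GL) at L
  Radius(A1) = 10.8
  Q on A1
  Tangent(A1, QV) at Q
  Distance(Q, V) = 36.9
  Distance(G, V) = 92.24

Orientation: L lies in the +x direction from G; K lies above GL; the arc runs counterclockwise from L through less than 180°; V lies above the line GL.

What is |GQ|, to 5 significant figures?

67.039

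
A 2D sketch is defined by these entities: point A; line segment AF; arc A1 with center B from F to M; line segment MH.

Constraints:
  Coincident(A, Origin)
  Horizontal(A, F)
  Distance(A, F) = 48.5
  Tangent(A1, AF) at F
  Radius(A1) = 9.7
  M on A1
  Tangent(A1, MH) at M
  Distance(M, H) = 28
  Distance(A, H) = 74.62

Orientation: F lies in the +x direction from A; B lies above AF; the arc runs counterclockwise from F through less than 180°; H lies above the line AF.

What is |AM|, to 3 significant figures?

58.0

Checks: A.y = 0.00, F.y = 0.00 ✓; |BM| = 9.700 ✓; ∠(BM, MH) = 90.00° ✓; |MH| = 28.00 ✓; |AH| = 74.62 ✓.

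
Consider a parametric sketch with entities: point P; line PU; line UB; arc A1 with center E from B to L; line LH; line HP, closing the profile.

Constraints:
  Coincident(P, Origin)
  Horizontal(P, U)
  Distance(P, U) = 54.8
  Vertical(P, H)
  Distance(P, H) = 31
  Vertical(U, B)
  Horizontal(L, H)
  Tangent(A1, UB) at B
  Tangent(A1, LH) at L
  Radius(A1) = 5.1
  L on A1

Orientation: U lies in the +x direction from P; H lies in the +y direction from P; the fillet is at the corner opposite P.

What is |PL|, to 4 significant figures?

58.58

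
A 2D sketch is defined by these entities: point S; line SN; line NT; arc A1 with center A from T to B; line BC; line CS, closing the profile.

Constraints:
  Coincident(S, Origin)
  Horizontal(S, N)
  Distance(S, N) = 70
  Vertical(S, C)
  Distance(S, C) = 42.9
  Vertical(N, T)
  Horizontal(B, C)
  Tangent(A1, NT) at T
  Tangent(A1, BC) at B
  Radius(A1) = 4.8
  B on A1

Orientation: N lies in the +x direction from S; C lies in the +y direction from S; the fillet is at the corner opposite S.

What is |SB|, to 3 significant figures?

78.0

S is at the origin; SN is horizontal with |SN| = 70.0 and N on the +x side, so N = (70.0, 0.00). SC is vertical with |SC| = 42.9 and C on the +y side, so C = (0.00, 42.9). The virtual corner opposite S is at (70.0, 42.9). Tangency of A1 to NT means the radius AT is perpendicular to NT and tangency of A1 to BC means the radius AB is perpendicular to BC, with radius 4.8, so the center A sits 4.8 in from both sides at A = (65.2, 38.1). That places the tangent points at T = (70.0, 38.1) on NT and B = (65.2, 42.9) on BC. Then |SB| = |B − S| = 78.0.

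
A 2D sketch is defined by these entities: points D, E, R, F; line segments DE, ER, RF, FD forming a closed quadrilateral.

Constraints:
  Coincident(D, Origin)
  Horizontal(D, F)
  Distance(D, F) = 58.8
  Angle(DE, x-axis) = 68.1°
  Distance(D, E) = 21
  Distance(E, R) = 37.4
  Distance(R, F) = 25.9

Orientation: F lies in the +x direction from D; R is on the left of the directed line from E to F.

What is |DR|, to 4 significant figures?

50.23

Checks: |ER| = 37.40 ✓; |RF| = 25.90 ✓.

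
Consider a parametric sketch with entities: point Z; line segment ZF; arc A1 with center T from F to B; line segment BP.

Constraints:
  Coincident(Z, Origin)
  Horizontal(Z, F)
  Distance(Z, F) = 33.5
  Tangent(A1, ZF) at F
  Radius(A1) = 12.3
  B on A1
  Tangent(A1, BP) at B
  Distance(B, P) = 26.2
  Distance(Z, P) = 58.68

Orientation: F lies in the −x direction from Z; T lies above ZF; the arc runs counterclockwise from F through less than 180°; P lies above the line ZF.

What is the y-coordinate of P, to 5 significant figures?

39.500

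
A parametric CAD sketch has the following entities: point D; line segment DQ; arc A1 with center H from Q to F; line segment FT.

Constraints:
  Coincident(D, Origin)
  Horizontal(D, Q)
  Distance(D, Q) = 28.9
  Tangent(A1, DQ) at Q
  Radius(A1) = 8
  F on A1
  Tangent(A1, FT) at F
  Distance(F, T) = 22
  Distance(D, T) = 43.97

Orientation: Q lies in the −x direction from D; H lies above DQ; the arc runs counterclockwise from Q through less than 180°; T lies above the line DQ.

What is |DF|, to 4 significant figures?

24.43

D is at the origin; D and Q share the same y with |DQ| = 28.9 and Q on the −x side, so Q = (-28.90, 0.000). Tangency of A1 to DQ means the radius HQ is perpendicular to DQ, so H = Q + (0, 8) = (-28.90, 8.000). Since HF ⟂ FT (tangency), |HT| = √(8.0² + 22.0²) = 23.41 regardless of where F sits on A1. So T lies on both circle(D, 43.97) and circle(H, 23.41); the above-DQ intersection is T = (-30.85, 31.33). F is the foot of the tangent from T: F = (-21.64, 11.35).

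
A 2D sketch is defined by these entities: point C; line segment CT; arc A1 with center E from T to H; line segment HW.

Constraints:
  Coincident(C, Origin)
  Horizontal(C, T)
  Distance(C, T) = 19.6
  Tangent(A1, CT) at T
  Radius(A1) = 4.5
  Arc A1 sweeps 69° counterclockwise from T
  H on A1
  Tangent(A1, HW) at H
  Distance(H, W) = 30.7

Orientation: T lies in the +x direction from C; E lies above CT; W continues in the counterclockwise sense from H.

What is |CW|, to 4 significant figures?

46.97

C is at the origin; C and T share the same y with |CT| = 19.6 and T on the +x side, so T = (19.60, 0.000). Since A1 is tangent to CT there, ET ⟂ CT, so E = T + (0, 4.5) = (19.60, 4.500). On A1, T sits at bearing -90° from E; a 69° counterclockwise sweep puts H at bearing -21°, so H = E + 4.5·(cos -21°, sin -21°) = (23.80, 2.887). A1 meets HW tangentially, so EH is at right angles to HW, so HW runs along (−sin -21°, cos -21°); with |HW| = 30.7, W = (34.80, 31.55). Then |CW| = |W − C| = 46.97.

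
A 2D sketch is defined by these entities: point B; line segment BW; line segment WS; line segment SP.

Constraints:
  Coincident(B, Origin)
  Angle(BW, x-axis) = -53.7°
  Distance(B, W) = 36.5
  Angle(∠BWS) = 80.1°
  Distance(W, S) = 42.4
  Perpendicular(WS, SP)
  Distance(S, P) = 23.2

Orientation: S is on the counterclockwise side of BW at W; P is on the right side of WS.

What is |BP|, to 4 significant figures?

69.31

∠BWS = 80.1°, so WS runs at -53.7° + (180° − 80.1°) = 46.20° from the x-axis; with |WS| = 42.4, S = W + 42.4·(cos 46.20°, sin 46.20°) = (50.96, 1.186). WS ⟂ SP; with |SP| = 23.2 on the right of WS, P = S + 23.2·(0.7218, -0.6921) = (67.70, -14.87). Then |BP| = |P − B| = 69.31.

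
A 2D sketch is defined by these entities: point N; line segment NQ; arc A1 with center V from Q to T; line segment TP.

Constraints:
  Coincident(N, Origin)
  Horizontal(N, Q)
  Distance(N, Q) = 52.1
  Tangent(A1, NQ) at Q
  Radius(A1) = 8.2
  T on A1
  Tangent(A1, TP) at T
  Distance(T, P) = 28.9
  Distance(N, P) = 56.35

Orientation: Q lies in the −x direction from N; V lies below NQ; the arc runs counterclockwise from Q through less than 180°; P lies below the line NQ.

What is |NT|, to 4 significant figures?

60.27

N is at the origin; NQ is horizontal with |NQ| = 52.1 and Q on the −x side, so Q = (-52.10, 0.000). The tangent condition forces VQ to be normal to NQ, so V = Q + (0, -8.2) = (-52.10, -8.200). Since VT ⟂ TP (tangency), |VP| = √(8.2² + 28.9²) = 30.04 regardless of where T sits on A1. So P lies on both circle(N, 56.35) and circle(V, 30.04); the below-NQ intersection is P = (-42.73, -36.74). T is the foot of the tangent from P: T = (-58.90, -12.79).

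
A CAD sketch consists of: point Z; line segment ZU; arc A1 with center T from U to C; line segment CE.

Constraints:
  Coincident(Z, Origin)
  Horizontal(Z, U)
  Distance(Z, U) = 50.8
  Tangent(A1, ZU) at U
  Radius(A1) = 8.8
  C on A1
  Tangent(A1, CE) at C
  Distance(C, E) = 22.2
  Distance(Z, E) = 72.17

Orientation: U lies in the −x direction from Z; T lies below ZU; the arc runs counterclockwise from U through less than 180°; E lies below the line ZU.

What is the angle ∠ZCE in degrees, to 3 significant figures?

117°

Checks: Z = (0.00, 0.00) ✓; |TC| = 8.800 ✓; ∠(TC, CE) = 90.00° ✓; |CE| = 22.20 ✓; |ZE| = 72.17 ✓.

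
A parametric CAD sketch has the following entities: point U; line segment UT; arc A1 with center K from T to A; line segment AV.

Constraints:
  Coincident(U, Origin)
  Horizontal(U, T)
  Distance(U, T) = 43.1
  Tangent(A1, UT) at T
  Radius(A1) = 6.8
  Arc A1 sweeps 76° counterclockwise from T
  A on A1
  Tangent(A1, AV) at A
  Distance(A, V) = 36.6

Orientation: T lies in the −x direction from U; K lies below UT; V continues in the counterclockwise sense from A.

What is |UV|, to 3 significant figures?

71.3

U is at the origin; U and T share the same y with |UT| = 43.1 and T on the −x side, so T = (-43.1, 0.00). Since A1 is tangent to UT there, KT ⟂ UT, so K = T + (0, -6.8) = (-43.1, -6.80). On A1, T sits at bearing 90° from K; a 76° counterclockwise sweep puts A at bearing 166°, so A = K + 6.8·(cos 166°, sin 166°) = (-49.7, -5.15). The tangent condition forces KA to be normal to AV, so AV runs along (−sin 166°, cos 166°); with |AV| = 36.6, V = (-58.6, -40.7). Then |UV| = |V − U| = 71.3.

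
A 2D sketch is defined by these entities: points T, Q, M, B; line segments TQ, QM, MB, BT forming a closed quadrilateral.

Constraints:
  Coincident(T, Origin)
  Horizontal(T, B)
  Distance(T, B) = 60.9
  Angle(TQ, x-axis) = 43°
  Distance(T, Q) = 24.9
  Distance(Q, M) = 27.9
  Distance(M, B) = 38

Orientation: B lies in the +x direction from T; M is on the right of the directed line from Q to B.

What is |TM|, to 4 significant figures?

26.38

Checks: |QM| = 27.90 ✓; |MB| = 38.00 ✓.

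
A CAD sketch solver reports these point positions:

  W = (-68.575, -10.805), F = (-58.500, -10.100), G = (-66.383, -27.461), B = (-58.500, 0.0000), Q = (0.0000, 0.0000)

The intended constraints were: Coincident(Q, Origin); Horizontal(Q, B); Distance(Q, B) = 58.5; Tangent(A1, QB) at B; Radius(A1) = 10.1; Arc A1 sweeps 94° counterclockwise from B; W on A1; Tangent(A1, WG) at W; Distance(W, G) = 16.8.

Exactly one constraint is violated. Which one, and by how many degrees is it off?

Tangent(A1, WG) at W — off by 3.49°.

Q = (0.00, 0.00) ✓; Q.y = 0.00, B.y = 0.00 ✓; |QB| = 58.50 ✓; ∠(FB, BQ) = 90.00° ✓; |FB| = 10.10 ✓; bearing(F→W) − bearing(F→B) = 94.00° ✓; |FW| = 10.10 ✓; ∠(FW, WG) = 86.51° ✗; |WG| = 16.80 ✓.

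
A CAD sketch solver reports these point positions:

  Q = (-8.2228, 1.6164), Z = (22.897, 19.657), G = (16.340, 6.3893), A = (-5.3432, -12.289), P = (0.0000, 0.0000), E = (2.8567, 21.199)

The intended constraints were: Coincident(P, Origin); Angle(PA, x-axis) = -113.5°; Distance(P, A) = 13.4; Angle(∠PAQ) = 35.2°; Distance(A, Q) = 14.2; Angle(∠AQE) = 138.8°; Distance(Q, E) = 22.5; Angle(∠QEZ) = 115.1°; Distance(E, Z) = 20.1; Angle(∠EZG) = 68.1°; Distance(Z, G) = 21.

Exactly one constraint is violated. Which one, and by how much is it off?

Distance(Z, G) = 21 — off by 6.20.

P = (0.00, 0.00) ✓; PA at -113.5° ✓; |PA| = 13.40 ✓; ∠PAQ = 35.20° ✓; |AQ| = 14.20 ✓; ∠AQE = 138.8° ✓; |QE| = 22.50 ✓; ∠QEZ = 115.1° ✓; |EZ| = 20.10 ✓; ∠EZG = 68.10° ✓; |ZG| = 14.80 ✗.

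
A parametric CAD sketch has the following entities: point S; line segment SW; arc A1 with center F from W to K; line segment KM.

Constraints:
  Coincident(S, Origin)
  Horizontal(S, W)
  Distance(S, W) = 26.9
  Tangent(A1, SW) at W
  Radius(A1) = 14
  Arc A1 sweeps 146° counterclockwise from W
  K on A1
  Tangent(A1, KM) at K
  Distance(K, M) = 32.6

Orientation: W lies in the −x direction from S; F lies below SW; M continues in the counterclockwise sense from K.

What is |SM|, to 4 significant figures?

44.51

S is at the origin; SW is horizontal with |SW| = 26.9 and W on the −x side, so W = (-26.90, 0.000). The tangent condition forces FW to be normal to SW, so F = W + (0, -14) = (-26.90, -14.00). On A1, W sits at bearing 90° from F; a 146° counterclockwise sweep puts K at bearing 236°, so K = F + 14.0·(cos 236°, sin 236°) = (-34.73, -25.61). Tangency of A1 to KM means the radius FK is perpendicular to KM, so KM runs along (−sin 236°, cos 236°); with |KM| = 32.6, M = (-7.702, -43.84). Then |SM| = |M − S| = 44.51.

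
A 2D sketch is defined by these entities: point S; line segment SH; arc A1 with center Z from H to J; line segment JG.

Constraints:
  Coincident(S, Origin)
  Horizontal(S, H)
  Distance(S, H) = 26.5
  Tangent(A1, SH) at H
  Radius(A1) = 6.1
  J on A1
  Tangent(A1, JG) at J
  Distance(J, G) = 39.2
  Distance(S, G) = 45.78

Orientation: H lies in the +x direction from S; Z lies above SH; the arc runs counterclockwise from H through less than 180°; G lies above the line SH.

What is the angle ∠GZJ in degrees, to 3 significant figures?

81.2°

Checks: |ZJ| = 6.100 ✓; ∠(ZJ, JG) = 90.00° ✓; |JG| = 39.20 ✓; |SG| = 45.78 ✓.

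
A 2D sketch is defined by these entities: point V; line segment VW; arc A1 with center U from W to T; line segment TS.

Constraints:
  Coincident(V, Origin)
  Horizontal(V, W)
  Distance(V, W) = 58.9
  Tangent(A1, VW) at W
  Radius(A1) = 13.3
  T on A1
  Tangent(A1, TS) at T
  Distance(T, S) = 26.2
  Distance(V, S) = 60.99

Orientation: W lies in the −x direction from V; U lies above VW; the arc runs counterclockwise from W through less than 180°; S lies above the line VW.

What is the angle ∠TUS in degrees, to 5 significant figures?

63.086°

Checks: ∠(UW, WV) = 90.00° ✓; |UT| = 13.30 ✓; ∠(UT, TS) = 90.00° ✓; |TS| = 26.20 ✓; |VS| = 60.99 ✓.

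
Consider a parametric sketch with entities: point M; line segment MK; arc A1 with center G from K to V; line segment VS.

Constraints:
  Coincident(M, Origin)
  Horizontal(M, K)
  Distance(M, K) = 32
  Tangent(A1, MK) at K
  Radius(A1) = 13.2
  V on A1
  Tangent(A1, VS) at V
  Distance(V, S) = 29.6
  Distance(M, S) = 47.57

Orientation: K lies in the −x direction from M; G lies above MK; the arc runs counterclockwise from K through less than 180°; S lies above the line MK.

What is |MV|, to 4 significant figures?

23.24

Checks: |GV| = 13.20 ✓; ∠(GV, VS) = 90.00° ✓; |VS| = 29.60 ✓; |MS| = 47.57 ✓.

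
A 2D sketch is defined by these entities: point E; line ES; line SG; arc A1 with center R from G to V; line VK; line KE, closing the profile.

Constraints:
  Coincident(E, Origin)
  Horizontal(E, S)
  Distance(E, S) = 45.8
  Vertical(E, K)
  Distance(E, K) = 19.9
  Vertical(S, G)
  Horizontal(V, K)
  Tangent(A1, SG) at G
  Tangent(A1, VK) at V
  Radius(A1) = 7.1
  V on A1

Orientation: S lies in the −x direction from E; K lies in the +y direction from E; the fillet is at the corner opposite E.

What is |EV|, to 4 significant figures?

43.52

E is at the origin; E and S share the same y with |ES| = 45.8 and S on the −x side, so S = (-45.80, 0.000). E and K share the same x with |EK| = 19.9 and K on the +y side, so K = (0.000, 19.90). The virtual corner opposite E is at (-45.80, 19.90). Since A1 is tangent to SG there, RG ⟂ SG and tangency of A1 to VK means the radius RV is perpendicular to VK, with radius 7.1, so the center R sits 7.1 in from both sides at R = (-38.70, 12.80). That places the tangent points at G = (-45.80, 12.80) on SG and V = (-38.70, 19.90) on VK. Then |EV| = |V − E| = 43.52.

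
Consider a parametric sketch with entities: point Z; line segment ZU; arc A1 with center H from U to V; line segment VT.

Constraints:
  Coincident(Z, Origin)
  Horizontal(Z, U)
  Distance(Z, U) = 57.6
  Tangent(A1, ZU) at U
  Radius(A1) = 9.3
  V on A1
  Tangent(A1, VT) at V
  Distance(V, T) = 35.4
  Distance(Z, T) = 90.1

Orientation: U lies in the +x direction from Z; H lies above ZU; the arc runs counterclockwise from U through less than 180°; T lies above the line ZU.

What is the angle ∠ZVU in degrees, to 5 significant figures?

26.601°

Z is at the origin; Z and U share the same y with |ZU| = 57.6 and U on the +x side, so U = (57.600, 0.0000). Tangency of A1 to ZU means the radius HU is perpendicular to ZU, so H = U + (0, 9.3) = (57.600, 9.3000). Since HV ⟂ VT (tangency), |HT| = √(9.3² + 35.4²) = 36.601 regardless of where V sits on A1. So T lies on both circle(Z, 90.1) and circle(H, 36.601); the above-ZU intersection is T = (82.568, 36.063). V is the foot of the tangent from T: V = (65.789, 4.8919).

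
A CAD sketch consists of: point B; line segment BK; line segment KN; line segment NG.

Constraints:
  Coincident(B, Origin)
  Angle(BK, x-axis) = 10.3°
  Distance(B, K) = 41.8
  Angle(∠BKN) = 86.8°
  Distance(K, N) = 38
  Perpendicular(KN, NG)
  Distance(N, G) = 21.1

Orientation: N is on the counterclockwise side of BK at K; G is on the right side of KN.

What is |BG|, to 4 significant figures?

72.25

B is at the origin; BK runs at 10.3° with length 41.8, so K = 41.8·(cos 10.3°, sin 10.3°) = (41.13, 7.474). ∠BKN = 86.8°, so KN runs at 10.3° + (180° − 86.8°) = 103.5° from the x-axis; with |KN| = 38.0, N = K + 38.0·(cos 103.5°, sin 103.5°) = (32.26, 44.42). KN ⟂ NG; with |NG| = 21.1 on the right of KN, G = N + 21.1·(0.9724, 0.2334) = (52.77, 49.35). Then |BG| = |G − B| = 72.25.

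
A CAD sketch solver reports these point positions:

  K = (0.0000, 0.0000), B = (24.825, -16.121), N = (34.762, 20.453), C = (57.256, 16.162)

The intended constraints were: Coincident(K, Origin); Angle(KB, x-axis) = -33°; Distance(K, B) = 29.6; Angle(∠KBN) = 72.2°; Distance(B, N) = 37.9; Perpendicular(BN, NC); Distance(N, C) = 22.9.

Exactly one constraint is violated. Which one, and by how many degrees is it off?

Perpendicular(BN, NC) — off by 4.40°.

K = (0.00, 0.00) ✓; KB at -33.00° ✓; |KB| = 29.60 ✓; ∠KBN = 72.20° ✓; |BN| = 37.90 ✓; ∠(BN, NC) = 85.60° ✗; |NC| = 22.90 ✓.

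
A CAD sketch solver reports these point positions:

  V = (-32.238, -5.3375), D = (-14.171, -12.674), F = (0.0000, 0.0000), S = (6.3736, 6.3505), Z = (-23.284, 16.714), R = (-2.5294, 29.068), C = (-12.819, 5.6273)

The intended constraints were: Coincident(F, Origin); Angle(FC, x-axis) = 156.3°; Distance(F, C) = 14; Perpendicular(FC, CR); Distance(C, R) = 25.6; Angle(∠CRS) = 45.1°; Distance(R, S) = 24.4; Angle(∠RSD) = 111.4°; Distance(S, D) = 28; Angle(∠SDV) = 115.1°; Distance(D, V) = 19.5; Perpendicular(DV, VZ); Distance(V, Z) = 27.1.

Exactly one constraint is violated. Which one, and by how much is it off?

Distance(V, Z) = 27.1 — off by 3.30.

F = (0.00, 0.00) ✓; FC at 156.3° ✓; |FC| = 14.00 ✓; ∠(FC, CR) = 90.00° ✓; |CR| = 25.60 ✓; ∠CRS = 45.10° ✓; |RS| = 24.40 ✓; ∠RSD = 111.4° ✓; |SD| = 28.00 ✓; ∠SDV = 115.1° ✓; |DV| = 19.50 ✓; ∠(DV, VZ) = 90.00° ✓; |VZ| = 23.80 ✗.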